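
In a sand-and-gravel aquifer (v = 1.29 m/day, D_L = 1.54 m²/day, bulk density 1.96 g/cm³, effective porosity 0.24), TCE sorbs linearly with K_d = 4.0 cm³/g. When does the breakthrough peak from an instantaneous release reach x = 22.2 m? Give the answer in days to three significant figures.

Retardation factor R = 1 + ρ_b·K_d/n = 1 + 1.96 × 4.0/0.24 = 33.67.
Sorption retards both mechanisms: v_R = v/R = 0.03831 m/day, D_R = D/R = 0.04574 m²/day.
Peak time from v_R²t² + 2D_R t − x² = 0: t = (√(D_R² + v_R²x²) − D_R)/v_R².
√(D_R² + v_R²x²) = √(0.04574² + 0.03831² × 22.2²) = 0.8517; v_R² = 0.001468.
t = (0.8517 − 0.04574)/0.001468 = 549 days.

549 days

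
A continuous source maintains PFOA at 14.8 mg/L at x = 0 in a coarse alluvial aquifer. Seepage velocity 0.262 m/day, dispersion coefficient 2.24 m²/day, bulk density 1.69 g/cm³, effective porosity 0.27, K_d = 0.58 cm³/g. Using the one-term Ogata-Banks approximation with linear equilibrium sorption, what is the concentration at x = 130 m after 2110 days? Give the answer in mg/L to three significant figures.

Retardation factor R = 1 + ρ_b·K_d/n = 1 + 1.69 × 0.58/0.27 = 4.630.
Sorption retards both mechanisms: v_R = v/R = 0.05659 m/day, D_R = D/R = 0.4838 m²/day.
v_R·t = 0.05659 × 2110 = 119.4049 m; 2√(D_R t) = 63.90 m; argument = (130 − 119.4049)/63.90 = 0.1658.
C = C₀ × ½·erfc(0.1658) = 14.8 × 0.4073 = 6.03 mg/L.

6.03 mg/L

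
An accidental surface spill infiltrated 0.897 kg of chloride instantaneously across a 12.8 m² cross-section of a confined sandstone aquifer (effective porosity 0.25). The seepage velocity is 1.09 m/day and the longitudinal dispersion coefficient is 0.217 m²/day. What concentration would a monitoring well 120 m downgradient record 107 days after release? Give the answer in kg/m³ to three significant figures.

0.0145 kg/m³

For an instantaneous plane source, C(x,t) = M/(n_e·A·√(4πDt)) · exp(−(x−vt)²/(4Dt)), with n_e·A the pore (flow) area.
Plume center vt = 1.09 × 107 = 116.63 m, so the well at 120 m is 3.37 m downgradient of the peak.
√(4πDt) = 17.08 m, giving peak height M/(n_e·A·√(4πDt)) = 0.897/(0.25 × 12.8 × 17.08) = 0.01641 kg/m³.
(x−vt)²/(4Dt) = (3.37)²/(4 × 0.217 × 107) = 0.1223; exp(−0.1223) = 0.8849.
C = 0.01641 × 0.8849 = 0.0145 kg/m³.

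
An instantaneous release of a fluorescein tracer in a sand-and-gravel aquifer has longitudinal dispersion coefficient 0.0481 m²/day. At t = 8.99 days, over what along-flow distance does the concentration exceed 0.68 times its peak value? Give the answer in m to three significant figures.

The plume is Gaussian with σ = √(2Dt) = √(2 × 0.0481 × 8.99) = 0.9300 m.
C/C_peak = exp(−Δx²/(2σ²)) = 0.68 ⇒ Δx = σ·√(−2 ln 0.68) = 0.9300 × 0.8783 = 0.8168 m.
Width = 2Δx = 1.63 m.

1.63 m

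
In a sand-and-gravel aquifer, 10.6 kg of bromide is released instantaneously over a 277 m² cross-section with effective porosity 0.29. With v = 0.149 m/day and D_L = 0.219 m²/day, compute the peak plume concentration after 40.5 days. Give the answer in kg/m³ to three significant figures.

The peak of an instantaneous 1D plume sits at x = vt; there the Gaussian factor is 1 and C_max = M/(n_e·A·√(4πDt)), where n_e·A is the pore area the mass is dissolved in.
√(4πDt) = √(4π × 0.219 × 40.5) = 10.56 m, so C_max = 10.6/(0.29 × 277 × 10.56) = 0.0125 kg/m³.

0.0125 kg/m³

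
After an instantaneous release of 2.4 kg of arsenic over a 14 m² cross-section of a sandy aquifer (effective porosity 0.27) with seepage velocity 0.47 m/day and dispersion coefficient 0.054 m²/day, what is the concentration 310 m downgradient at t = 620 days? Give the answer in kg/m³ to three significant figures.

For an instantaneous plane source, C(x,t) = M/(n_e·A·√(4πDt)) · exp(−(x−vt)²/(4Dt)), with n_e·A the pore (flow) area.
Plume center vt = 0.47 × 620 = 291.4 m, so the well at 310 m is 18.6 m downgradient of the peak.
√(4πDt) = 20.51 m, giving peak height M/(n_e·A·√(4πDt)) = 2.4/(0.27 × 14 × 20.51) = 0.03096 kg/m³.
(x−vt)²/(4Dt) = (18.6)²/(4 × 0.054 × 620) = 2.583; exp(−2.583) = 0.07555.
C = 0.03096 × 0.07555 = 0.00234 kg/m³.

0.00234 kg/m³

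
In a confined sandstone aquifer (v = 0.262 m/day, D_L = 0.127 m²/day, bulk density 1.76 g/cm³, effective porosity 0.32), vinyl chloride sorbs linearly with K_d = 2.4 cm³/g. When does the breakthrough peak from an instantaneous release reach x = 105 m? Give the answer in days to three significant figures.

Retardation factor R = 1 + ρ_b·K_d/n = 1 + 1.76 × 2.4/0.32 = 14.20.
Sorption retards both mechanisms: v_R = v/R = 0.01845 m/day, D_R = D/R = 0.008944 m²/day.
Peak time from v_R²t² + 2D_R t − x² = 0: t = (√(D_R² + v_R²x²) − D_R)/v_R².
√(D_R² + v_R²x²) = √(0.008944² + 0.01845² × 105²) = 1.937; v_R² = 0.0003404.
t = (1.937 − 0.008944)/0.0003404 = 5660 days.

5660 days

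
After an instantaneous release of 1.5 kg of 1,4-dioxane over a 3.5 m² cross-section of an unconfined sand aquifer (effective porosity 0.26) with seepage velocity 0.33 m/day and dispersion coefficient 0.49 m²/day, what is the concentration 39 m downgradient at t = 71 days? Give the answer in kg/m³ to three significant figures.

For an instantaneous plane source, C(x,t) = M/(n_e·A·√(4πDt)) · exp(−(x−vt)²/(4Dt)), with n_e·A the pore (flow) area.
Plume center vt = 0.33 × 71 = 23.43 m, so the well at 39 m is 15.57 m downgradient of the peak.
√(4πDt) = 20.91 m, giving peak height M/(n_e·A·√(4πDt)) = 1.5/(0.26 × 3.5 × 20.91) = 0.07883 kg/m³.
(x−vt)²/(4Dt) = (15.57)²/(4 × 0.49 × 71) = 1.742; exp(−1.742) = 0.1752.
C = 0.07883 × 0.1752 = 0.0138 kg/m³.

0.0138 kg/m³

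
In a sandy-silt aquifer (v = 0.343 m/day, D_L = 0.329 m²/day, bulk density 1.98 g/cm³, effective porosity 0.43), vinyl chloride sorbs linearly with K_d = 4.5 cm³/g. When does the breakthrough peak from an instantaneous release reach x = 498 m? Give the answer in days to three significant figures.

31500 days

Retardation factor R = 1 + ρ_b·K_d/n = 1 + 1.98 × 4.5/0.43 = 21.72.
Sorption retards both mechanisms: v_R = v/R = 0.01579 m/day, D_R = D/R = 0.01515 m²/day.
Peak time from v_R²t² + 2D_R t − x² = 0: t = (√(D_R² + v_R²x²) − D_R)/v_R².
√(D_R² + v_R²x²) = √(0.01515² + 0.01579² × 498²) = 7.863; v_R² = 0.0002493.
t = (7.863 − 0.01515)/0.0002493 = 31500 days.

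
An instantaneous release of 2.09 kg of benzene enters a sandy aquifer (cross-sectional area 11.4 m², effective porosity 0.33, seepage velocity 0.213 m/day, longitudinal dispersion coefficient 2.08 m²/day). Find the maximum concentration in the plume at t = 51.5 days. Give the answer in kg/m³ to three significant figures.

The peak of an instantaneous 1D plume sits at x = vt; there the Gaussian factor is 1 and C_max = M/(n_e·A·√(4πDt)), where n_e·A is the pore area the mass is dissolved in.
√(4πDt) = √(4π × 2.08 × 51.5) = 36.69 m, so C_max = 2.09/(0.33 × 11.4 × 36.69) = 0.0151 kg/m³.

0.0151 kg/m³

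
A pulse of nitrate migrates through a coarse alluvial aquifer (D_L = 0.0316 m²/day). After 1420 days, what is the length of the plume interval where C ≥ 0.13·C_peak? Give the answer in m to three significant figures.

38.3 m

The plume is Gaussian with σ = √(2Dt) = √(2 × 0.0316 × 1420) = 9.473 m.
C/C_peak = exp(−Δx²/(2σ²)) = 0.13 ⇒ Δx = σ·√(−2 ln 0.13) = 9.473 × 2.020 = 19.14 m.
Width = 2Δx = 38.3 m.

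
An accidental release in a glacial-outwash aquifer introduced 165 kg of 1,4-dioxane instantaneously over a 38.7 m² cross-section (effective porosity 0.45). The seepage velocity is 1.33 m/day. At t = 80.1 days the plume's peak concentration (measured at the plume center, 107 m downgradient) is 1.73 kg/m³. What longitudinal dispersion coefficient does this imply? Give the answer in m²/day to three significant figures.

At the plume center C_max = M/(n_e·A·√(4πDt)), so D = M²/(4πt·(n_e·A·C_max)²).
n_e·A·C_max = 0.45 × 38.7 × 1.73 = 30.13 kg/m.
D = 165²/(4π × 80.1 × 30.13²) = 0.0298 m²/day.

0.0298 m²/day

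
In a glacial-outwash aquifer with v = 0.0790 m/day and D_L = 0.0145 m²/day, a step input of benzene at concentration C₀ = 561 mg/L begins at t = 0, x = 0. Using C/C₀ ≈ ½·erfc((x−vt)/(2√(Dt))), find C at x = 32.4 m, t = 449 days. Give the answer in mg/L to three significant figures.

For a continuous step input, C/C₀ ≈ ½·erfc((x−vt)/(2√(Dt))).
vt = 0.0790 × 449 = 35.471 m and 2√(Dt) = 2√(0.0145 × 449) = 5.103 m.
Argument (x−vt)/(2√(Dt)) = (32.4 − 35.471)/5.103 = -0.6018; ½·erfc(-0.6018) = 0.8026.
C = 561 × 0.8026 = 450 mg/L.

450 mg/L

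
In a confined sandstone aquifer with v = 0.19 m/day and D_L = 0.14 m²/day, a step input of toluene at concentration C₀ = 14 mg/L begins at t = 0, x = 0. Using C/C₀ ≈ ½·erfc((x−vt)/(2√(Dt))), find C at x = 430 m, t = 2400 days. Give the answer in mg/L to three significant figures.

For a continuous step input, C/C₀ ≈ ½·erfc((x−vt)/(2√(Dt))).
vt = 0.19 × 2400 = 456 m and 2√(Dt) = 2√(0.14 × 2400) = 36.66 m.
Argument (x−vt)/(2√(Dt)) = (430 − 456)/36.66 = -0.7092; ½·erfc(-0.7092) = 0.8421.
C = 14 × 0.8421 = 11.8 mg/L.

11.8 mg/L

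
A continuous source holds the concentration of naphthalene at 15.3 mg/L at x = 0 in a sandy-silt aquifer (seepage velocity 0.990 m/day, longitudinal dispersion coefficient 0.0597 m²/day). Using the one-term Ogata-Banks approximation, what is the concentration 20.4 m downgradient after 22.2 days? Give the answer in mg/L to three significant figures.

For a continuous step input, C/C₀ ≈ ½·erfc((x−vt)/(2√(Dt))).
vt = 0.990 × 22.2 = 21.978 m and 2√(Dt) = 2√(0.0597 × 22.2) = 2.302 m.
Argument (x−vt)/(2√(Dt)) = (20.4 − 21.978)/2.302 = -0.6855; ½·erfc(-0.6855) = 0.8338.
C = 15.3 × 0.8338 = 12.8 mg/L.

12.8 mg/L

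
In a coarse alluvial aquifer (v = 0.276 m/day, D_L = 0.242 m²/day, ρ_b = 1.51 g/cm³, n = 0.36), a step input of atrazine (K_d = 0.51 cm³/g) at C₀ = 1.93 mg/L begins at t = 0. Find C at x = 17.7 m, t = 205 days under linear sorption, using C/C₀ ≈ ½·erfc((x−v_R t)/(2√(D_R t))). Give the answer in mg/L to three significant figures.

Retardation factor R = 1 + ρ_b·K_d/n = 1 + 1.51 × 0.51/0.36 = 3.139.
Sorption retards both mechanisms: v_R = v/R = 0.08793 m/day, D_R = D/R = 0.07709 m²/day.
v_R·t = 0.08793 × 205 = 18.02565 m; 2√(D_R t) = 7.951 m; argument = (17.7 − 18.02565)/7.951 = -0.04096.
C = C₀ × ½·erfc(-0.04096) = 1.93 × 0.5231 = 1.01 mg/L.

1.01 mg/L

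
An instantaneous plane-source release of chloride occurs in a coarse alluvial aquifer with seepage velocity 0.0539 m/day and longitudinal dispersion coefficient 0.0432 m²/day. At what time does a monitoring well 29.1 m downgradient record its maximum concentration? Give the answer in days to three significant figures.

For the 1D instantaneous-source solution, setting ∂C/∂t = 0 at fixed x gives v²t² + 2Dt − x² = 0, so t = (√(D² + v²x²) − D)/v².
√(D² + v²x²) = √(0.0432² + 0.0539² × 29.1²) = 1.569; v² = 0.00290521.
t = (1.569 − 0.0432)/0.00290521 = 525 days (vs. the pure-advection estimate x/v = 540 d).

525 days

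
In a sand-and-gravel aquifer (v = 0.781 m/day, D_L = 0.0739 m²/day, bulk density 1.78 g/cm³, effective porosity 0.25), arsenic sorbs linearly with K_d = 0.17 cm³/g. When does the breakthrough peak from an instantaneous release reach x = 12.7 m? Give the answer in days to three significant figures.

Retardation factor R = 1 + ρ_b·K_d/n = 1 + 1.78 × 0.17/0.25 = 2.210.
Sorption retards both mechanisms: v_R = v/R = 0.3534 m/day, D_R = D/R = 0.03344 m²/day.
Peak time from v_R²t² + 2D_R t − x² = 0: t = (√(D_R² + v_R²x²) − D_R)/v_R².
√(D_R² + v_R²x²) = √(0.03344² + 0.3534² × 12.7²) = 4.488; v_R² = 0.1249.
t = (4.488 − 0.03344)/0.1249 = 35.7 days.

35.7 days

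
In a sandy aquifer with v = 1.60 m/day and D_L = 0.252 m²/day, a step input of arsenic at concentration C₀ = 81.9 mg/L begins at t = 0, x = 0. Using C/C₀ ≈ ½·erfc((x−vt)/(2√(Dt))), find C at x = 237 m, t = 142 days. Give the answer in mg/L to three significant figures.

10.1 mg/L

For a continuous step input, C/C₀ ≈ ½·erfc((x−vt)/(2√(Dt))).
vt = 1.60 × 142 = 227.2 m and 2√(Dt) = 2√(0.252 × 142) = 11.96 m.
Argument (x−vt)/(2√(Dt)) = (237 − 227.2)/11.96 = 0.8194; ½·erfc(0.8194) = 0.1233.
C = 81.9 × 0.1233 = 10.1 mg/L.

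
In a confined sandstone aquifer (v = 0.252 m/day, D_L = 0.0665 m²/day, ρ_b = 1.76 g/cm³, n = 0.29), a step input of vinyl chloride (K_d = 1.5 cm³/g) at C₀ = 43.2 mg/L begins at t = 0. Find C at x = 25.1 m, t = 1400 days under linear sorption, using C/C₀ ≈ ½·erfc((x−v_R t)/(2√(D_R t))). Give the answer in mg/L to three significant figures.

42.7 mg/L

Retardation factor R = 1 + ρ_b·K_d/n = 1 + 1.76 × 1.5/0.29 = 10.10.
Sorption retards both mechanisms: v_R = v/R = 0.02495 m/day, D_R = D/R = 0.006584 m²/day.
v_R·t = 0.02495 × 1400 = 34.93 m; 2√(D_R t) = 6.072 m; argument = (25.1 − 34.93)/6.072 = -1.619.
C = C₀ × ½·erfc(-1.619) = 43.2 × 0.9890 = 42.7 mg/L.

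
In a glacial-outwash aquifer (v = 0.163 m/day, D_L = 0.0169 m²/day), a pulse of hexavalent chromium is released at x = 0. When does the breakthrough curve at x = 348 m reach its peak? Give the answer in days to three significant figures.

For the 1D instantaneous-source solution, setting ∂C/∂t = 0 at fixed x gives v²t² + 2Dt − x² = 0, so t = (√(D² + v²x²) − D)/v².
√(D² + v²x²) = √(0.0169² + 0.163² × 348²) = 56.72; v² = 0.026569.
t = (56.72 − 0.0169)/0.026569 = 2130 days (vs. the pure-advection estimate x/v = 2130 d).

2130 days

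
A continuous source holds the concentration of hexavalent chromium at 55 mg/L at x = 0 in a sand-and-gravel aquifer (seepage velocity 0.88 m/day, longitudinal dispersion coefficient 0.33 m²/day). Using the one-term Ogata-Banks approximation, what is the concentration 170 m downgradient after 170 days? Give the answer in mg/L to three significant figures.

For a continuous step input, C/C₀ ≈ ½·erfc((x−vt)/(2√(Dt))).
vt = 0.88 × 170 = 149.6 m and 2√(Dt) = 2√(0.33 × 170) = 14.98 m.
Argument (x−vt)/(2√(Dt)) = (170 − 149.6)/14.98 = 1.362; ½·erfc(1.362) = 0.02704.
C = 55 × 0.02704 = 1.49 mg/L.

1.49 mg/L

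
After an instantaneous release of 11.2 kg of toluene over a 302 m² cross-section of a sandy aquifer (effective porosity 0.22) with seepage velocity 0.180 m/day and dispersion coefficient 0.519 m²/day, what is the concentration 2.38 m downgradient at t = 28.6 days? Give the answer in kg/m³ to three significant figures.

For an instantaneous plane source, C(x,t) = M/(n_e·A·√(4πDt)) · exp(−(x−vt)²/(4Dt)), with n_e·A the pore (flow) area.
Plume center vt = 0.180 × 28.6 = 5.148 m, so the well at 2.38 m is 2.768 m upgradient of the peak.
√(4πDt) = 13.66 m, giving peak height M/(n_e·A·√(4πDt)) = 11.2/(0.22 × 302 × 13.66) = 0.01234 kg/m³.
(x−vt)²/(4Dt) = (-2.768)²/(4 × 0.519 × 28.6) = 0.1290; exp(−0.1290) = 0.8790.
C = 0.01234 × 0.8790 = 0.0108 kg/m³.

0.0108 kg/m³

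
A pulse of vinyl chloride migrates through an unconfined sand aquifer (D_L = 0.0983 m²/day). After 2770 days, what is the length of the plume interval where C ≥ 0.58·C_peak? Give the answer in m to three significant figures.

The plume is Gaussian with σ = √(2Dt) = √(2 × 0.0983 × 2770) = 23.34 m.
C/C_peak = exp(−Δx²/(2σ²)) = 0.58 ⇒ Δx = σ·√(−2 ln 0.58) = 23.34 × 1.044 = 24.37 m.
Width = 2Δx = 48.7 m.

48.7 m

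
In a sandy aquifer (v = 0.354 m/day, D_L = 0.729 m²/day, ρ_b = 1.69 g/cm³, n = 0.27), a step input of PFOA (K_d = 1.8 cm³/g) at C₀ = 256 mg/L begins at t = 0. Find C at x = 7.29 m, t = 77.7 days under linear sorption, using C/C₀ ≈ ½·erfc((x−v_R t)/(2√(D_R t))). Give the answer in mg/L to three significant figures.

Retardation factor R = 1 + ρ_b·K_d/n = 1 + 1.69 × 1.8/0.27 = 12.27.
Sorption retards both mechanisms: v_R = v/R = 0.02885 m/day, D_R = D/R = 0.05941 m²/day.
v_R·t = 0.02885 × 77.7 = 2.241645 m; 2√(D_R t) = 4.297 m; argument = (7.29 − 2.241645)/4.297 = 1.175.
C = C₀ × ½·erfc(1.175) = 256 × 0.04829 = 12.4 mg/L.

12.4 mg/L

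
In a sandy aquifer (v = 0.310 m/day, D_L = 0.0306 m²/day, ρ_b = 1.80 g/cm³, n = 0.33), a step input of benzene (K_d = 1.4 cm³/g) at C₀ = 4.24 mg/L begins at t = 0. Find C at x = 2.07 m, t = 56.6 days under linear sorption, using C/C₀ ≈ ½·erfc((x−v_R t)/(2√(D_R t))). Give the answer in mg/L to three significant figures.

2.02 mg/L

Retardation factor R = 1 + ρ_b·K_d/n = 1 + 1.80 × 1.4/0.33 = 8.636.
Sorption retards both mechanisms: v_R = v/R = 0.03590 m/day, D_R = D/R = 0.003543 m²/day.
v_R·t = 0.03590 × 56.6 = 2.03194 m; 2√(D_R t) = 0.8956 m; argument = (2.07 − 2.03194)/0.8956 = 0.04250.
C = C₀ × ½·erfc(0.04250) = 4.24 × 0.4760 = 2.02 mg/L.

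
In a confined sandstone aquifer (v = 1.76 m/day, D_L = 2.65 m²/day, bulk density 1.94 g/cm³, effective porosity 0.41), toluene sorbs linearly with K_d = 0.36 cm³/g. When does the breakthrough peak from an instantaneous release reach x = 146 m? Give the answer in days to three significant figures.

Retardation factor R = 1 + ρ_b·K_d/n = 1 + 1.94 × 0.36/0.41 = 2.703.
Sorption retards both mechanisms: v_R = v/R = 0.6511 m/day, D_R = D/R = 0.9804 m²/day.
Peak time from v_R²t² + 2D_R t − x² = 0: t = (√(D_R² + v_R²x²) − D_R)/v_R².
√(D_R² + v_R²x²) = √(0.9804² + 0.6511² × 146²) = 95.07; v_R² = 0.4239.
t = (95.07 − 0.9804)/0.4239 = 222 days.

222 days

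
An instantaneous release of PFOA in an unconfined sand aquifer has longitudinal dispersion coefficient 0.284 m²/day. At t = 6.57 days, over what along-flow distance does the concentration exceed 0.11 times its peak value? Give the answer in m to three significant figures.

8.12 m

The plume is Gaussian with σ = √(2Dt) = √(2 × 0.284 × 6.57) = 1.932 m.
C/C_peak = exp(−Δx²/(2σ²)) = 0.11 ⇒ Δx = σ·√(−2 ln 0.11) = 1.932 × 2.101 = 4.059 m.
Width = 2Δx = 8.12 m.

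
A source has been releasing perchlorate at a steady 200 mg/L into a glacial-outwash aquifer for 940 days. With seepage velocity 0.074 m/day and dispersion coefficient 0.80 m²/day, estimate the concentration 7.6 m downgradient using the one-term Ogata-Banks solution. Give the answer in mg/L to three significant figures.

For a continuous step input, C/C₀ ≈ ½·erfc((x−vt)/(2√(Dt))).
vt = 0.074 × 940 = 69.56 m and 2√(Dt) = 2√(0.80 × 940) = 54.85 m.
Argument (x−vt)/(2√(Dt)) = (7.6 − 69.56)/54.85 = -1.130; ½·erfc(-1.130) = 0.9450.
C = 200 × 0.9450 = 189 mg/L.

189 mg/L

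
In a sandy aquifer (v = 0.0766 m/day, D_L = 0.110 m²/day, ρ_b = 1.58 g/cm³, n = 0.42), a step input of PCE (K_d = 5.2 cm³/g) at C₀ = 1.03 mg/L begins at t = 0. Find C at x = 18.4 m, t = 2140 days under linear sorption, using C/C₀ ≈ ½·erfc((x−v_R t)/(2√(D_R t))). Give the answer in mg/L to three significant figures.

Retardation factor R = 1 + ρ_b·K_d/n = 1 + 1.58 × 5.2/0.42 = 20.56.
Sorption retards both mechanisms: v_R = v/R = 0.003726 m/day, D_R = D/R = 0.005350 m²/day.
v_R·t = 0.003726 × 2140 = 7.97364 m; 2√(D_R t) = 6.767 m; argument = (18.4 − 7.97364)/6.767 = 1.541.
C = C₀ × ½·erfc(1.541) = 1.03 × 0.01465 = 0.0151 mg/L.

0.0151 mg/L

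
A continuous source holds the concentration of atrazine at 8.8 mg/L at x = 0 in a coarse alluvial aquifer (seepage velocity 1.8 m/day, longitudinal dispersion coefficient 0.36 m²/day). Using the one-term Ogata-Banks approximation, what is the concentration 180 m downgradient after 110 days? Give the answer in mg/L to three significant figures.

8.61 mg/L

For a continuous step input, C/C₀ ≈ ½·erfc((x−vt)/(2√(Dt))).
vt = 1.8 × 110 = 198 m and 2√(Dt) = 2√(0.36 × 110) = 12.59 m.
Argument (x−vt)/(2√(Dt)) = (180 − 198)/12.59 = -1.430; ½·erfc(-1.430) = 0.9784.
C = 8.8 × 0.9784 = 8.61 mg/L.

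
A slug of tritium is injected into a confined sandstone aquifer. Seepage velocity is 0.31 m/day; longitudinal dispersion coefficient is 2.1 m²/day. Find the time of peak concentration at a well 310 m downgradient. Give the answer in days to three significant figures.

978 days

For the 1D instantaneous-source solution, setting ∂C/∂t = 0 at fixed x gives v²t² + 2Dt − x² = 0, so t = (√(D² + v²x²) − D)/v².
√(D² + v²x²) = √(2.1² + 0.31² × 310²) = 96.12; v² = 0.0961.
t = (96.12 − 2.1)/0.0961 = 978 days (vs. the pure-advection estimate x/v = 1000 d).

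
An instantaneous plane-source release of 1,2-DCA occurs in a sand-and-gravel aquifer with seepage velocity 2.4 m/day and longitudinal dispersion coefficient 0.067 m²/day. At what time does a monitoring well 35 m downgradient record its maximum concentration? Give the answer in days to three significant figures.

For the 1D instantaneous-source solution, setting ∂C/∂t = 0 at fixed x gives v²t² + 2Dt − x² = 0, so t = (√(D² + v²x²) − D)/v².
√(D² + v²x²) = √(0.067² + 2.4² × 35²) = 84.00; v² = 5.76.
t = (84.00 − 0.067)/5.76 = 14.6 days (vs. the pure-advection estimate x/v = 14.6 d).

14.6 days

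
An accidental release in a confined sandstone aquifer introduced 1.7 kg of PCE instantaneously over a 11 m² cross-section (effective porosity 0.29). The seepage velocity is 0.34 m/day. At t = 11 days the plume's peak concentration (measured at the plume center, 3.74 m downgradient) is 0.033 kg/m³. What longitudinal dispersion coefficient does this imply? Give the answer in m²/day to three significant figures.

At the plume center C_max = M/(n_e·A·√(4πDt)), so D = M²/(4πt·(n_e·A·C_max)²).
n_e·A·C_max = 0.29 × 11 × 0.033 = 0.1053 kg/m.
D = 1.7²/(4π × 11 × 0.1053²) = 1.89 m²/day.

1.89 m²/day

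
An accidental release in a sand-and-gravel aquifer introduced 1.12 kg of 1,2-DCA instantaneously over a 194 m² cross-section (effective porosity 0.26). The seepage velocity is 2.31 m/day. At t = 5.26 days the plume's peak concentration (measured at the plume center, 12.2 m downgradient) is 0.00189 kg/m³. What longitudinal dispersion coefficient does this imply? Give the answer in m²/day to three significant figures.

At the plume center C_max = M/(n_e·A·√(4πDt)), so D = M²/(4πt·(n_e·A·C_max)²).
n_e·A·C_max = 0.26 × 194 × 0.00189 = 0.09533 kg/m.
D = 1.12²/(4π × 5.26 × 0.09533²) = 2.09 m²/day.

2.09 m²/day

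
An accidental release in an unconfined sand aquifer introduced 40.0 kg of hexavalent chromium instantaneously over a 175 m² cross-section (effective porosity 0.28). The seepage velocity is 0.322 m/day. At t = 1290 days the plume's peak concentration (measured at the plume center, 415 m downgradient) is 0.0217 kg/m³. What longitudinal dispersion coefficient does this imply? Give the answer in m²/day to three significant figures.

0.0873 m²/day

At the plume center C_max = M/(n_e·A·√(4πDt)), so D = M²/(4πt·(n_e·A·C_max)²).
n_e·A·C_max = 0.28 × 175 × 0.0217 = 1.063 kg/m.
D = 40.0²/(4π × 1290 × 1.063²) = 0.0873 m²/day.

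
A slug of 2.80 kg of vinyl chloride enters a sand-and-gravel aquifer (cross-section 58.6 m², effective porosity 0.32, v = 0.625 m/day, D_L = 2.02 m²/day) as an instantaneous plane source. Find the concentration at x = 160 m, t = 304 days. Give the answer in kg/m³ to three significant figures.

0.00118 kg/m³

For an instantaneous plane source, C(x,t) = M/(n_e·A·√(4πDt)) · exp(−(x−vt)²/(4Dt)), with n_e·A the pore (flow) area.
Plume center vt = 0.625 × 304 = 190 m, so the well at 160 m is 30 m upgradient of the peak.
√(4πDt) = 87.85 m, giving peak height M/(n_e·A·√(4πDt)) = 2.80/(0.32 × 58.6 × 87.85) = 0.001700 kg/m³.
(x−vt)²/(4Dt) = (-30)²/(4 × 2.02 × 304) = 0.3664; exp(−0.3664) = 0.6932.
C = 0.001700 × 0.6932 = 0.00118 kg/m³.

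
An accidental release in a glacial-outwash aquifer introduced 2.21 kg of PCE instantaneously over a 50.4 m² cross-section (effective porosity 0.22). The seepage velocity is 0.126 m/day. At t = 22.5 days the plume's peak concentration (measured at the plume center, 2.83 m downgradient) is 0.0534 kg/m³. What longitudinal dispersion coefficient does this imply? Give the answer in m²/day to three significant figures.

0.0493 m²/day

At the plume center C_max = M/(n_e·A·√(4πDt)), so D = M²/(4πt·(n_e·A·C_max)²).
n_e·A·C_max = 0.22 × 50.4 × 0.0534 = 0.5921 kg/m.
D = 2.21²/(4π × 22.5 × 0.5921²) = 0.0493 m²/day.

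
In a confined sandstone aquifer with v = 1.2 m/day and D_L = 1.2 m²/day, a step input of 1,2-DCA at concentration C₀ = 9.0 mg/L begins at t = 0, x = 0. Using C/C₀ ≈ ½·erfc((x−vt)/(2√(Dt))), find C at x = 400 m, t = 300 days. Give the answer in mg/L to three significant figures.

For a continuous step input, C/C₀ ≈ ½·erfc((x−vt)/(2√(Dt))).
vt = 1.2 × 300 = 360 m and 2√(Dt) = 2√(1.2 × 300) = 37.95 m.
Argument (x−vt)/(2√(Dt)) = (400 − 360)/37.95 = 1.054; ½·erfc(1.054) = 0.06804.
C = 9.0 × 0.06804 = 0.612 mg/L.

0.612 mg/L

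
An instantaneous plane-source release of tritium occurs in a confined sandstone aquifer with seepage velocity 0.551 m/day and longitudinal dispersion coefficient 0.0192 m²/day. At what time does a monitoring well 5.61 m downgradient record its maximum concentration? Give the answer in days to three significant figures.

For the 1D instantaneous-source solution, setting ∂C/∂t = 0 at fixed x gives v²t² + 2Dt − x² = 0, so t = (√(D² + v²x²) − D)/v².
√(D² + v²x²) = √(0.0192² + 0.551² × 5.61²) = 3.091; v² = 0.303601.
t = (3.091 − 0.0192)/0.303601 = 10.1 days (vs. the pure-advection estimate x/v = 10.2 d).

10.1 days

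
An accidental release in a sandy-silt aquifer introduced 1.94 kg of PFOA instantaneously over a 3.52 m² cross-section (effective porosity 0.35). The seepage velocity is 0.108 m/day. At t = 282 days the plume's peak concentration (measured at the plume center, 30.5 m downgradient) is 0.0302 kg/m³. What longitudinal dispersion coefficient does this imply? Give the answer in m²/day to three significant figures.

At the plume center C_max = M/(n_e·A·√(4πDt)), so D = M²/(4πt·(n_e·A·C_max)²).
n_e·A·C_max = 0.35 × 3.52 × 0.0302 = 0.03721 kg/m.
D = 1.94²/(4π × 282 × 0.03721²) = 0.767 m²/day.

0.767 m²/day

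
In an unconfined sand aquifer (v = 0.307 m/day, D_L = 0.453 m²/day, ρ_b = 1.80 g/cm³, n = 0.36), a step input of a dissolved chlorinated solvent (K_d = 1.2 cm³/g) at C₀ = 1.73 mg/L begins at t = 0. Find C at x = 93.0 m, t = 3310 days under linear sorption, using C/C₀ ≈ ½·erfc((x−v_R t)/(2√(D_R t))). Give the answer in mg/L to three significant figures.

Retardation factor R = 1 + ρ_b·K_d/n = 1 + 1.80 × 1.2/0.36 = 7.000.
Sorption retards both mechanisms: v_R = v/R = 0.04386 m/day, D_R = D/R = 0.06471 m²/day.
v_R·t = 0.04386 × 3310 = 145.1766 m; 2√(D_R t) = 29.27 m; argument = (93.0 − 145.1766)/29.27 = -1.783.
C = C₀ × ½·erfc(-1.783) = 1.73 × 0.9942 = 1.72 mg/L.

1.72 mg/L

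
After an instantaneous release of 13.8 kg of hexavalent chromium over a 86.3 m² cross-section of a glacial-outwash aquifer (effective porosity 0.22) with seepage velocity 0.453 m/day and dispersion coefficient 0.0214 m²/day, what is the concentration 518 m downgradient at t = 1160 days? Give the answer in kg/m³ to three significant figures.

0.0234 kg/m³

For an instantaneous plane source, C(x,t) = M/(n_e·A·√(4πDt)) · exp(−(x−vt)²/(4Dt)), with n_e·A the pore (flow) area.
Plume center vt = 0.453 × 1160 = 525.48 m, so the well at 518 m is 7.48 m upgradient of the peak.
√(4πDt) = 17.66 m, giving peak height M/(n_e·A·√(4πDt)) = 13.8/(0.22 × 86.3 × 17.66) = 0.04116 kg/m³.
(x−vt)²/(4Dt) = (-7.48)²/(4 × 0.0214 × 1160) = 0.5635; exp(−0.5635) = 0.5692.
C = 0.04116 × 0.5692 = 0.0234 kg/m³.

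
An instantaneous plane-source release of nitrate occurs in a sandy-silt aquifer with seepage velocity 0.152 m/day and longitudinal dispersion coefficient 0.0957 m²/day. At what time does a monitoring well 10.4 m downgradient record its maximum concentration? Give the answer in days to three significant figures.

For the 1D instantaneous-source solution, setting ∂C/∂t = 0 at fixed x gives v²t² + 2Dt − x² = 0, so t = (√(D² + v²x²) − D)/v².
√(D² + v²x²) = √(0.0957² + 0.152² × 10.4²) = 1.584; v² = 0.023104.
t = (1.584 − 0.0957)/0.023104 = 64.4 days (vs. the pure-advection estimate x/v = 68.4 d).

64.4 days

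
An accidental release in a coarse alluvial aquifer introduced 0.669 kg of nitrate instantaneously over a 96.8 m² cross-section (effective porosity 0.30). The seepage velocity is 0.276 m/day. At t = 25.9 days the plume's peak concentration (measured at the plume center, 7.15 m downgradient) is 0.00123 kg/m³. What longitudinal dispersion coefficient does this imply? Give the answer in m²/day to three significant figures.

1.08 m²/day

At the plume center C_max = M/(n_e·A·√(4πDt)), so D = M²/(4πt·(n_e·A·C_max)²).
n_e·A·C_max = 0.30 × 96.8 × 0.00123 = 0.03572 kg/m.
D = 0.669²/(4π × 25.9 × 0.03572²) = 1.08 m²/day.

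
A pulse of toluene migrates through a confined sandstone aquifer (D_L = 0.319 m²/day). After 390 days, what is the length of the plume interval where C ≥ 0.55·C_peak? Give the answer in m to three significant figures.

The plume is Gaussian with σ = √(2Dt) = √(2 × 0.319 × 390) = 15.77 m.
C/C_peak = exp(−Δx²/(2σ²)) = 0.55 ⇒ Δx = σ·√(−2 ln 0.55) = 15.77 × 1.093 = 17.24 m.
Width = 2Δx = 34.5 m.

34.5 m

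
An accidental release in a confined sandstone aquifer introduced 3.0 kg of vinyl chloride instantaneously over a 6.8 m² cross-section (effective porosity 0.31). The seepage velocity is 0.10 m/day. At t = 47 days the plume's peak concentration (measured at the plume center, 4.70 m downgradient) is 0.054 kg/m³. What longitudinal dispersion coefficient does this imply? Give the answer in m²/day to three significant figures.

At the plume center C_max = M/(n_e·A·√(4πDt)), so D = M²/(4πt·(n_e·A·C_max)²).
n_e·A·C_max = 0.31 × 6.8 × 0.054 = 0.1138 kg/m.
D = 3.0²/(4π × 47 × 0.1138²) = 1.18 m²/day.

1.18 m²/day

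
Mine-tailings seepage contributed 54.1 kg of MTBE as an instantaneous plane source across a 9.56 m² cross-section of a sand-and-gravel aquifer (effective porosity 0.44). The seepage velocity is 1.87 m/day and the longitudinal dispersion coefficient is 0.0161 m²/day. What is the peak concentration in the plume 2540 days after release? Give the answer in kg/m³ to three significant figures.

The peak of an instantaneous 1D plume sits at x = vt; there the Gaussian factor is 1 and C_max = M/(n_e·A·√(4πDt)), where n_e·A is the pore area the mass is dissolved in.
√(4πDt) = √(4π × 0.0161 × 2540) = 22.67 m, so C_max = 54.1/(0.44 × 9.56 × 22.67) = 0.567 kg/m³.

0.567 kg/m³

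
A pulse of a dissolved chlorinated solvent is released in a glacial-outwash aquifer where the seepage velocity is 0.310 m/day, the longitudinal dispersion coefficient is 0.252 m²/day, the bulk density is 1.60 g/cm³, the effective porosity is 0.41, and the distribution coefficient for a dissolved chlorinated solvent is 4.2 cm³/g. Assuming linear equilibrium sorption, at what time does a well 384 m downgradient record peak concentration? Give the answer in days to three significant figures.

Retardation factor R = 1 + ρ_b·K_d/n = 1 + 1.60 × 4.2/0.41 = 17.39.
Sorption retards both mechanisms: v_R = v/R = 0.01783 m/day, D_R = D/R = 0.01449 m²/day.
Peak time from v_R²t² + 2D_R t − x² = 0: t = (√(D_R² + v_R²x²) − D_R)/v_R².
√(D_R² + v_R²x²) = √(0.01449² + 0.01783² × 384²) = 6.847; v_R² = 0.0003179.
t = (6.847 − 0.01449)/0.0003179 = 21500 days.

21500 days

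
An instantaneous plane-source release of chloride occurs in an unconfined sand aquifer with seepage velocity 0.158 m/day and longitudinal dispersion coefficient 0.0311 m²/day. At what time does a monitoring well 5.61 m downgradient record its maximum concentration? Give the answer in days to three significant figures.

34.3 days

For the 1D instantaneous-source solution, setting ∂C/∂t = 0 at fixed x gives v²t² + 2Dt − x² = 0, so t = (√(D² + v²x²) − D)/v².
√(D² + v²x²) = √(0.0311² + 0.158² × 5.61²) = 0.8869; v² = 0.024964.
t = (0.8869 − 0.0311)/0.024964 = 34.3 days (vs. the pure-advection estimate x/v = 35.5 d).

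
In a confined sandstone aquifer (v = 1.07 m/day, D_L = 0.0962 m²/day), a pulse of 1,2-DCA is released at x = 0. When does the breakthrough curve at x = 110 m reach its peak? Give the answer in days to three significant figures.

For the 1D instantaneous-source solution, setting ∂C/∂t = 0 at fixed x gives v²t² + 2Dt − x² = 0, so t = (√(D² + v²x²) − D)/v².
√(D² + v²x²) = √(0.0962² + 1.07² × 110²) = 117.7; v² = 1.1449.
t = (117.7 − 0.0962)/1.1449 = 103 days (vs. the pure-advection estimate x/v = 103 d).

103 days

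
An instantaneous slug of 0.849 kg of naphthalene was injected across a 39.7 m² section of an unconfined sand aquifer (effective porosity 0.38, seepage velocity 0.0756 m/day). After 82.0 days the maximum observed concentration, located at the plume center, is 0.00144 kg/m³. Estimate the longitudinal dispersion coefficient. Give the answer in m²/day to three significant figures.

At the plume center C_max = M/(n_e·A·√(4πDt)), so D = M²/(4πt·(n_e·A·C_max)²).
n_e·A·C_max = 0.38 × 39.7 × 0.00144 = 0.02172 kg/m.
D = 0.849²/(4π × 82.0 × 0.02172²) = 1.48 m²/day.

1.48 m²/day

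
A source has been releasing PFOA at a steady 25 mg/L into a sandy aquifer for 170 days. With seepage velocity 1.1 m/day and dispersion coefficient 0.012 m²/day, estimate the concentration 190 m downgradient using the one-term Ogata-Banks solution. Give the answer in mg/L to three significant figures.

1.72 mg/L

For a continuous step input, C/C₀ ≈ ½·erfc((x−vt)/(2√(Dt))).
vt = 1.1 × 170 = 187 m and 2√(Dt) = 2√(0.012 × 170) = 2.857 m.
Argument (x−vt)/(2√(Dt)) = (190 − 187)/2.857 = 1.050; ½·erfc(1.050) = 0.06878.
C = 25 × 0.06878 = 1.72 mg/L.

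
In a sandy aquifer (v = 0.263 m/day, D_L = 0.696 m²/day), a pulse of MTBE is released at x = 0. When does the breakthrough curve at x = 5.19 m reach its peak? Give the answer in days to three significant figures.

For the 1D instantaneous-source solution, setting ∂C/∂t = 0 at fixed x gives v²t² + 2Dt − x² = 0, so t = (√(D² + v²x²) − D)/v².
√(D² + v²x²) = √(0.696² + 0.263² × 5.19²) = 1.532; v² = 0.069169.
t = (1.532 − 0.696)/0.069169 = 12.1 days (vs. the pure-advection estimate x/v = 19.7 d).

12.1 days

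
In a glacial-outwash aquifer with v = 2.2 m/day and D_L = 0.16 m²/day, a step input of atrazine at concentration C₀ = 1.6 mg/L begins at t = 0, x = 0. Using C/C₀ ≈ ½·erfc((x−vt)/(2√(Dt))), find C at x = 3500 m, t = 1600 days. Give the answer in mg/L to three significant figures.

1.30 mg/L

For a continuous step input, C/C₀ ≈ ½·erfc((x−vt)/(2√(Dt))).
vt = 2.2 × 1600 = 3520 m and 2√(Dt) = 2√(0.16 × 1600) = 32.00 m.
Argument (x−vt)/(2√(Dt)) = (3500 − 3520)/32.00 = -0.6250; ½·erfc(-0.6250) = 0.8116.
C = 1.6 × 0.8116 = 1.30 mg/L.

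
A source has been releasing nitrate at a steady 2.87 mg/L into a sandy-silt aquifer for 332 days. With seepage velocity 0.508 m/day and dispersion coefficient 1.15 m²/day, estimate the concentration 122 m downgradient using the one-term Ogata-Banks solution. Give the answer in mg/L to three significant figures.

For a continuous step input, C/C₀ ≈ ½·erfc((x−vt)/(2√(Dt))).
vt = 0.508 × 332 = 168.656 m and 2√(Dt) = 2√(1.15 × 332) = 39.08 m.
Argument (x−vt)/(2√(Dt)) = (122 − 168.656)/39.08 = -1.194; ½·erfc(-1.194) = 0.9543.
C = 2.87 × 0.9543 = 2.74 mg/L.

2.74 mg/L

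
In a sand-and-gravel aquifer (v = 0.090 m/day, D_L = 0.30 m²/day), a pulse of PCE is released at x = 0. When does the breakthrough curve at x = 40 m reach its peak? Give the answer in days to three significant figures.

For the 1D instantaneous-source solution, setting ∂C/∂t = 0 at fixed x gives v²t² + 2Dt − x² = 0, so t = (√(D² + v²x²) − D)/v².
√(D² + v²x²) = √(0.30² + 0.090² × 40²) = 3.612; v² = 0.0081.
t = (3.612 − 0.30)/0.0081 = 409 days (vs. the pure-advection estimate x/v = 444 d).

409 days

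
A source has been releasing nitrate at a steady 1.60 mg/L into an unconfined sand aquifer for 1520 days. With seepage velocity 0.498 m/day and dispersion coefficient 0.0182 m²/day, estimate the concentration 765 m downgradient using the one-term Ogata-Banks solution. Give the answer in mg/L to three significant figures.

0.224 mg/L

For a continuous step input, C/C₀ ≈ ½·erfc((x−vt)/(2√(Dt))).
vt = 0.498 × 1520 = 756.96 m and 2√(Dt) = 2√(0.0182 × 1520) = 10.52 m.
Argument (x−vt)/(2√(Dt)) = (765 − 756.96)/10.52 = 0.7643; ½·erfc(0.7643) = 0.1399.
C = 1.60 × 0.1399 = 0.224 mg/L.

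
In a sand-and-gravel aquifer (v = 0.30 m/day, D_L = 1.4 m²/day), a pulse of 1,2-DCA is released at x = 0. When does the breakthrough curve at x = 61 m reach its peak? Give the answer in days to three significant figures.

For the 1D instantaneous-source solution, setting ∂C/∂t = 0 at fixed x gives v²t² + 2Dt − x² = 0, so t = (√(D² + v²x²) − D)/v².
√(D² + v²x²) = √(1.4² + 0.30² × 61²) = 18.35; v² = 0.09.
t = (18.35 − 1.4)/0.09 = 188 days (vs. the pure-advection estimate x/v = 203 d).

188 days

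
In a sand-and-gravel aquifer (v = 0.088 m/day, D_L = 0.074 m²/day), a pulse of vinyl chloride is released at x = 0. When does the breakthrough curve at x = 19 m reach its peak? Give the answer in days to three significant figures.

For the 1D instantaneous-source solution, setting ∂C/∂t = 0 at fixed x gives v²t² + 2Dt − x² = 0, so t = (√(D² + v²x²) − D)/v².
√(D² + v²x²) = √(0.074² + 0.088² × 19²) = 1.674; v² = 0.007744.
t = (1.674 − 0.074)/0.007744 = 207 days (vs. the pure-advection estimate x/v = 216 d).

207 days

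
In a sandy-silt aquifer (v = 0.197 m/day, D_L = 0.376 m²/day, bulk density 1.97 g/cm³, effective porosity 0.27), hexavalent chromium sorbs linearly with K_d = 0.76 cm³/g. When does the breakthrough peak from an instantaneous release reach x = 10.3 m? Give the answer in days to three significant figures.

285 days

Retardation factor R = 1 + ρ_b·K_d/n = 1 + 1.97 × 0.76/0.27 = 6.545.
Sorption retards both mechanisms: v_R = v/R = 0.03010 m/day, D_R = D/R = 0.05745 m²/day.
Peak time from v_R²t² + 2D_R t − x² = 0: t = (√(D_R² + v_R²x²) − D_R)/v_R².
√(D_R² + v_R²x²) = √(0.05745² + 0.03010² × 10.3²) = 0.3153; v_R² = 0.0009060.
t = (0.3153 − 0.05745)/0.0009060 = 285 days.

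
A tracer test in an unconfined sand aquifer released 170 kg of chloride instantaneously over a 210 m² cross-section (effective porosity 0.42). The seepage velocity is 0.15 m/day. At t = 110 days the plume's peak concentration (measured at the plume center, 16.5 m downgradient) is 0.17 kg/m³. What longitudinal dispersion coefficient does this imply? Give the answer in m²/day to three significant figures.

0.0930 m²/day

At the plume center C_max = M/(n_e·A·√(4πDt)), so D = M²/(4πt·(n_e·A·C_max)²).
n_e·A·C_max = 0.42 × 210 × 0.17 = 14.99 kg/m.
D = 170²/(4π × 110 × 14.99²) = 0.0930 m²/day.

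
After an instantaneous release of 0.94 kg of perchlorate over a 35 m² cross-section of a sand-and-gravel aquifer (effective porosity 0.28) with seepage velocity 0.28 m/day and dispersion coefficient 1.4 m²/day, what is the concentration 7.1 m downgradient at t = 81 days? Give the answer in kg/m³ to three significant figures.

For an instantaneous plane source, C(x,t) = M/(n_e·A·√(4πDt)) · exp(−(x−vt)²/(4Dt)), with n_e·A the pore (flow) area.
Plume center vt = 0.28 × 81 = 22.68 m, so the well at 7.1 m is 15.58 m upgradient of the peak.
√(4πDt) = 37.75 m, giving peak height M/(n_e·A·√(4πDt)) = 0.94/(0.28 × 35 × 37.75) = 0.002541 kg/m³.
(x−vt)²/(4Dt) = (-15.58)²/(4 × 1.4 × 81) = 0.5351; exp(−0.5351) = 0.5856.
C = 0.002541 × 0.5856 = 0.00149 kg/m³.

0.00149 kg/m³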